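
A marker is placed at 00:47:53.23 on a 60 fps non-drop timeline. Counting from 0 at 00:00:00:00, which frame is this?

Total seconds to the label: (0 × 3600 + 47 × 60 + 53) = 2873.
Frame index = 2873 × 60 + 23 = 172403.

frame 172403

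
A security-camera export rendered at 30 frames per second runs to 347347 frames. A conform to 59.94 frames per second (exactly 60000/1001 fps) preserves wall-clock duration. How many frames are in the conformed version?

694000 frames

Target frames = source frames × (target rate / source rate) = 347347 × (60000/1001)/(30) = 347347 × 2000/1001 = 694000.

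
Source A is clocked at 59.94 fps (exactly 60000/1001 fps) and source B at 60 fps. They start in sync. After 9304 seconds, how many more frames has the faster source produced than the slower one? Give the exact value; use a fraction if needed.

558240/1001 frames

A emits 60000/1001 × 9304 = 558240000/1001 frames; B emits 60 × 9304 = 558240.
Difference = 558240/1001 frames (≈ 557.6823); B is ahead of A.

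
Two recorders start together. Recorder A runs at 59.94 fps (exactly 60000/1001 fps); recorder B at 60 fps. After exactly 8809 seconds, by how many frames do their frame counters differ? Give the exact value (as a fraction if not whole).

528540/1001 frames

A emits 60000/1001 × 8809 = 528540000/1001 frames; B emits 60 × 8809 = 528540.
Difference = 528540/1001 frames (≈ 528.0120); B is ahead of A.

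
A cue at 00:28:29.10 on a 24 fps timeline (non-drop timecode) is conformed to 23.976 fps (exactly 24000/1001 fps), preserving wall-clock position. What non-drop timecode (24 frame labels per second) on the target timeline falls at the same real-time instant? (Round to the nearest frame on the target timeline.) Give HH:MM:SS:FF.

00:28:27:17

Source frame index: (0×3600 + 28×60 + 29) × 24 + 10 = 41026.
Real time: 41026 / (24) = 20513/12 s.
Target frame: (20513/12) × (24000/1001) = 41026000/1001 ≈ 40985.015 → 40985.
At 24 labels/s: frame 40985 → 00:28:27:17.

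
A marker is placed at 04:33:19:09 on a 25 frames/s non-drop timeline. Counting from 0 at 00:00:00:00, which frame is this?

Total seconds to the label: (4 × 3600 + 33 × 60 + 19) = 16399.
Frame index = 16399 × 25 + 9 = 409984.

409984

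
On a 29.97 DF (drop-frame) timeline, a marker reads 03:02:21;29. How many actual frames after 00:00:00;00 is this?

327931

Complete 10-minute blocks: 18, each 17982 frames → 323676.
Remaining 2 whole minutes in the current block: 1800 + 1 × 1798 = 3598 frames.
Within the current minute: 21 × 30 + 29 − 2 = 657 (labels ;00/;01 skipped at this minute). Total = 323676 + 3598 + 657 = 327931.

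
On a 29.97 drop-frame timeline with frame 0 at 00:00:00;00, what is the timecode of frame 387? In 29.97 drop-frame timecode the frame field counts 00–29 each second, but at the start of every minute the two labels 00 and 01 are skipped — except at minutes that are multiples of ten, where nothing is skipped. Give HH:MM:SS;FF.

Each 10-minute DF block holds 10 × 60 × 30 − 9 × 2 = 17982 frames. 387 ÷ 17982 → 0 full blocks, remainder 387.
Within the partial block the first minute is 1800 frames and each further minute 1798, so 0 further minute boundaries passed. Total skipped labels = 18 × 0 + 2 × 0 = 0.
Non-drop label index = 387 + 0 = 387; at 30 labels/s that is 00:00:12:27, i.e. DF 00:00:12;27.

00:00:12;27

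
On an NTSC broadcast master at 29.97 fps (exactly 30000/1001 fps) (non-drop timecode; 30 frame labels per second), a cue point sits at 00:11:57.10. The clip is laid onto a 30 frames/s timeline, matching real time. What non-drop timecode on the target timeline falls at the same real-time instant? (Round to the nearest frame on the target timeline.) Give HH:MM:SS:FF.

00:11:58:02

Source frame index: (0×3600 + 11×60 + 57) × 30 + 10 = 21520.
Real time: 21520 / (30000/1001) = 269269/375 s.
Target frame: (269269/375) × (30) = 538538/25 ≈ 21541.520 → 21542.
At 30 labels/s: frame 21542 → 00:11:58:02.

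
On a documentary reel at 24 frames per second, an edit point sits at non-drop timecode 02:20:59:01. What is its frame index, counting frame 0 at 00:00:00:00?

Total seconds to the label: (2 × 3600 + 20 × 60 + 59) = 8459.
Frame index = 8459 × 24 + 1 = 203017.

203017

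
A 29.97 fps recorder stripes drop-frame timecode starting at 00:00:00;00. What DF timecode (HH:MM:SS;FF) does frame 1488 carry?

Each 10-minute DF block holds 10 × 60 × 30 − 9 × 2 = 17982 frames. 1488 ÷ 17982 → 0 full blocks, remainder 1488.
Within the partial block the first minute is 1800 frames and each further minute 1798, so 0 further minute boundaries passed. Total skipped labels = 18 × 0 + 2 × 0 = 0.
Non-drop label index = 1488 + 0 = 1488; at 30 labels/s that is 00:00:49:18, i.e. DF 00:00:49;18.

00:00:49;18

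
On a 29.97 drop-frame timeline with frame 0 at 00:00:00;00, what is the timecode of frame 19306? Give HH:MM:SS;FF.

Ten DF minutes hold 17982 frames, so frame 19306 lies in block 1 (frames 17982–35963) with 1324 frames into that block.
The block's first minute is 1800 frames and the rest 1798 each; 1324 frames reaches minute 0, so 1 × 18 + 0 × 2 = 18 labels have been skipped so far.
Adding those back, label number 19306 + 18 = 19324 at 30 labels/s is 644 s + 4 f = 0 h 10 min 44 s frame 4, i.e. 00:10:44;04.

00:10:44;04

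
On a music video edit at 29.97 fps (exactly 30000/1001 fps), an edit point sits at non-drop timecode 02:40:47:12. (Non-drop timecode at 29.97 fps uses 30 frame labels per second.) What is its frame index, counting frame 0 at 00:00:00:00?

Total seconds to the label: (2 × 3600 + 40 × 60 + 47) = 9647.
Frame index = 9647 × 30 + 12 = 289422.

frame 289422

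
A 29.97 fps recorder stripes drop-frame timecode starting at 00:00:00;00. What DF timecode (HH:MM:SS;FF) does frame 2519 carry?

Ten DF minutes hold 17982 frames, so frame 2519 lies in block 0 (frames 0–17981) with 2519 frames into that block.
The block's first minute is 1800 frames and the rest 1798 each; 2519 frames reaches minute 1, so 0 × 18 + 1 × 2 = 2 labels have been skipped so far.
Adding those back, label number 2519 + 2 = 2521 at 30 labels/s is 84 s + 1 f = 0 h 1 min 24 s frame 1, i.e. 00:01:24;01.

00:01:24;01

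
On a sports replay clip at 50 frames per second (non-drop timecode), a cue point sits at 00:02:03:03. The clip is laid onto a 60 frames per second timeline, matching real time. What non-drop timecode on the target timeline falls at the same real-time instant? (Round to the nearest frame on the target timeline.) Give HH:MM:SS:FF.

00:02:03:04

Source frame index: (0×3600 + 2×60 + 3) × 50 + 3 = 6153.
Real time: 6153 / (50) = 6153/50 s.
Target frame: (6153/50) × (60) = 36918/5 ≈ 7383.600 → 7384.
At 60 labels/s: frame 7384 → 00:02:03:04.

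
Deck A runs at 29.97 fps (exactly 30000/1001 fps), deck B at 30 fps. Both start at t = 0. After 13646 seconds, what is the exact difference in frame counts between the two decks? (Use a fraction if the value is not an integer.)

409380/1001 frames

A emits 30000/1001 × 13646 = 409380000/1001 frames; B emits 30 × 13646 = 409380.
Difference = 409380/1001 frames (≈ 408.9710); B is ahead of A.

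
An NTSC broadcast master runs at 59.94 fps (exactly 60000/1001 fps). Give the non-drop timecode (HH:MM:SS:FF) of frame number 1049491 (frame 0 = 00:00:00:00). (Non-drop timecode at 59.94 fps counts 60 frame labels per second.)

1049491 ÷ 60 = 17491 full seconds, remainder 31 frames.
17491 s = 4 h 51 min 31 s.
Timecode: 04:51:31:31.

04:51:31:31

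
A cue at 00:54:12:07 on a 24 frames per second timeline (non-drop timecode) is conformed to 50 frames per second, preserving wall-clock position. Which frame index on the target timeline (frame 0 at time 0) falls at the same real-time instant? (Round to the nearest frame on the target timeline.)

Source frame index: (0×3600 + 54×60 + 12) × 24 + 7 = 78055.
Real time: 78055 / (24) = 78055/24 s.
Target frame: (78055/24) × (50) = 1951375/12 ≈ 162614.583 → 162615.

frame 162615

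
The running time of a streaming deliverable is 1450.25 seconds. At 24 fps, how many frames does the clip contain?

34806 frames

Frames = 1450.25 × 24 = 34806.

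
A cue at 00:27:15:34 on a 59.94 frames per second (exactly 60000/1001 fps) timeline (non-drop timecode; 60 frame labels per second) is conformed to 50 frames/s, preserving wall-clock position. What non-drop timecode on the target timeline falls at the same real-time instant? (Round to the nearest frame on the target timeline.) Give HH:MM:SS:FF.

00:27:17:10

Source frame index: (0×3600 + 27×60 + 15) × 60 + 34 = 98134.
Real time: 98134 / (60000/1001) = 49116067/30000 s.
Target frame: (49116067/30000) × (50) = 49116067/600 ≈ 81860.112 → 81860.
At 50 labels/s: frame 81860 → 00:27:17:10.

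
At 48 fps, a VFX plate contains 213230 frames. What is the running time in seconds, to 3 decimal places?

Running time = 213230 × 1/48 = 106615/24 s ≈ 4442.292 s.

4442.292 seconds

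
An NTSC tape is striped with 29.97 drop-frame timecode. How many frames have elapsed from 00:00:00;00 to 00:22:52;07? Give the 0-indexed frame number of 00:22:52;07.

41127

As if non-drop at 30 labels/s: (0 × 3600 + 22 × 60 + 52) × 30 + 7 = 41167.
Minute boundaries passed: 22; those not divisible by 10: 22 − 2 = 20; dropped labels = 2 × 20 = 40.
Actual frame index = 41167 − 40 = 41127.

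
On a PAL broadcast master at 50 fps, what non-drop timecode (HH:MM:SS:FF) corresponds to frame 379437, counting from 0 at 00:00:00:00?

02:06:28:37

379437 ÷ 50 = 7588 full seconds, remainder 37 frames.
7588 s = 2 h 6 min 28 s.
Timecode: 02:06:28:37.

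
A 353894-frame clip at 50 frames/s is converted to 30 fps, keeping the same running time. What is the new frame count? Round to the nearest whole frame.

Frames at target rate = 353894 × (30) / (50) = 1061682/5 ≈ 212336.400.
Nearest whole frame: 212336.

212336 frames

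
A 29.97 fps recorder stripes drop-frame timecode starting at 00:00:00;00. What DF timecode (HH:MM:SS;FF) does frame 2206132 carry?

Each 10-minute DF block holds 10 × 60 × 30 − 9 × 2 = 17982 frames. 2206132 ÷ 17982 → 122 full blocks, remainder 12328.
Within the partial block the first minute is 1800 frames and each further minute 1798, so 6 further minute boundaries passed. Total skipped labels = 18 × 122 + 2 × 6 = 2208.
Non-drop label index = 2206132 + 2208 = 2208340; at 30 labels/s that is 20:26:51:10, i.e. DF 20:26:51;10.

20:26:51;10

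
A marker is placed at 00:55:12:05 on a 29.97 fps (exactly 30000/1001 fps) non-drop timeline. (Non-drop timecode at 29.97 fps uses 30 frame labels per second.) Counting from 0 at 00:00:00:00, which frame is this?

Total seconds to the label: (0 × 3600 + 55 × 60 + 12) = 3312.
Frame index = 3312 × 30 + 5 = 99365.

99365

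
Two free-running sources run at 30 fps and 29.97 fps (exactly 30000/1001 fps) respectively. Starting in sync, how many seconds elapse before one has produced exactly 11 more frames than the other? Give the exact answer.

11011/30 seconds

The gap grows by |30000/1001 − 30| = 30/1001 frames per second.
Time for a 11-frame gap: 11 ÷ (30/1001) = 11011/30 s.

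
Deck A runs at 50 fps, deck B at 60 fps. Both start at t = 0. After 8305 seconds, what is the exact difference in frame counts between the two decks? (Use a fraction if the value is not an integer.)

A emits 50 × 8305 = 415250 frames; B emits 60 × 8305 = 498300.
Difference = 83050 frames; B is ahead of A.

83050 frames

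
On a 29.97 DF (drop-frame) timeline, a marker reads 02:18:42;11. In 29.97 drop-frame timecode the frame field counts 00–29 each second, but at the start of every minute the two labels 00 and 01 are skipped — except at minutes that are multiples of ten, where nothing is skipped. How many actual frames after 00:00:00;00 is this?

249421

Complete 10-minute blocks: 13, each 17982 frames → 233766.
Remaining 8 whole minutes in the current block: 1800 + 7 × 1798 = 14386 frames.
Within the current minute: 42 × 30 + 11 − 2 = 1269 (labels ;00/;01 skipped at this minute). Total = 233766 + 14386 + 1269 = 249421.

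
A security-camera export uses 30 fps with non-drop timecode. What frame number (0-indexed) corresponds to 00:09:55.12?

Total seconds to the label: (0 × 3600 + 9 × 60 + 55) = 595.
Frame index = 595 × 30 + 12 = 17862.

17862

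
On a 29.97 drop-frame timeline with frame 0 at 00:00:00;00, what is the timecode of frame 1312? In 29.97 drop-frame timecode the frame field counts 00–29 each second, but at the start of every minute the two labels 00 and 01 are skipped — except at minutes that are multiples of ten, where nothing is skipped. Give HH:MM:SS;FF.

Ten DF minutes hold 17982 frames, so frame 1312 lies in block 0 (frames 0–17981) with 1312 frames into that block.
The block's first minute is 1800 frames and the rest 1798 each; 1312 frames reaches minute 0, so 0 × 18 + 0 × 2 = 0 labels have been skipped so far.
Adding those back, label number 1312 + 0 = 1312 at 30 labels/s is 43 s + 22 f = 0 h 0 min 43 s frame 22, i.e. 00:00:43;22.

00:00:43;22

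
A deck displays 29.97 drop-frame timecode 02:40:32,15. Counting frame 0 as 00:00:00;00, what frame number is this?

288687

Complete 10-minute blocks: 16, each 17982 frames → 287712.
Remaining 0 whole minutes in the current block: 0 frames.
Within the current minute: 32 × 30 + 15 = 975. Total = 287712 + 0 + 975 = 288687.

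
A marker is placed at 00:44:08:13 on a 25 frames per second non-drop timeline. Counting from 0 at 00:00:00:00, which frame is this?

frame 66213

Total seconds to the label: (0 × 3600 + 44 × 60 + 8) = 2648.
Frame index = 2648 × 25 + 13 = 66213.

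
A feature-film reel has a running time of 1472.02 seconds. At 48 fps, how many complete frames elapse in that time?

70656 frames

Frames = 1472.02 × 48 = 1766424/25 ≈ 70656.9600.
Complete frames: 70656.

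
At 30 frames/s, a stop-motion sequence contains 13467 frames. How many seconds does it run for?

448.9 seconds

Running time = 13467 / (30) = 448.9 s.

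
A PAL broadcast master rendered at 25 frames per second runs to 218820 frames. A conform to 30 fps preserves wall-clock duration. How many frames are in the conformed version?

262584 frames

Target frames = source frames × (target rate / source rate) = 218820 × (30)/(25) = 218820 × 6/5 = 262584.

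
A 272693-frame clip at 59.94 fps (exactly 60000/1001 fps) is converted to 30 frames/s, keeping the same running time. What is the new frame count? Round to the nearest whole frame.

Frames at target rate = 272693 × (30) / (60000/1001) = 272965693/2000 ≈ 136482.847.
Nearest whole frame: 136483.

136483 frames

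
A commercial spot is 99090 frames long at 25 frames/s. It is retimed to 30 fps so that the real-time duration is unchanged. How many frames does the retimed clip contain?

Target frames = source frames × (target rate / source rate) = 99090 × (30)/(25) = 99090 × 6/5 = 118908.

118908 frames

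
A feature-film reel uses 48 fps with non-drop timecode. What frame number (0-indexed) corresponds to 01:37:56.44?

frame 282092

Total seconds to the label: (1 × 3600 + 37 × 60 + 56) = 5876.
Frame index = 5876 × 48 + 44 = 282092.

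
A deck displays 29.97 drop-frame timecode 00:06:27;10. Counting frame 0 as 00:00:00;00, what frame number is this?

Complete 10-minute blocks: 0, each 17982 frames → 0.
Remaining 6 whole minutes in the current block: 1800 + 5 × 1798 = 10790 frames.
Within the current minute: 27 × 30 + 10 − 2 = 818 (labels ;00/;01 skipped at this minute). Total = 0 + 10790 + 818 = 11608.

11608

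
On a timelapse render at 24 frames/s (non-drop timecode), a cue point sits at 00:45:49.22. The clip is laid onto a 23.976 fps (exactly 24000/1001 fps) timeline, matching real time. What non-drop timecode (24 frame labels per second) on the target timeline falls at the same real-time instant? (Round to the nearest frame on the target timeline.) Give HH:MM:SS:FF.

00:45:47:04

Source frame index: (0×3600 + 45×60 + 49) × 24 + 22 = 65998.
Real time: 65998 / (24) = 32999/12 s.
Target frame: (32999/12) × (24000/1001) = 65998000/1001 ≈ 65932.068 → 65932.
At 24 labels/s: frame 65932 → 00:45:47:04.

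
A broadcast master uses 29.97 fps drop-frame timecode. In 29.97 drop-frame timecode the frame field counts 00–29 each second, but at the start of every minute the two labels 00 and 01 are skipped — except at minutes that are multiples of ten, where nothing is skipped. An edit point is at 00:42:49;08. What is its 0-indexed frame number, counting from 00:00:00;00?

Complete 10-minute blocks: 4, each 17982 frames → 71928.
Remaining 2 whole minutes in the current block: 1800 + 1 × 1798 = 3598 frames.
Within the current minute: 49 × 30 + 8 − 2 = 1476 (labels ;00/;01 skipped at this minute). Total = 71928 + 3598 + 1476 = 77002.

77002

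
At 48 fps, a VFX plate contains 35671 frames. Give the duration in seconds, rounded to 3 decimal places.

743.146 seconds

Running time = 35671 × 1/48 = 35671/48 s ≈ 743.146 s.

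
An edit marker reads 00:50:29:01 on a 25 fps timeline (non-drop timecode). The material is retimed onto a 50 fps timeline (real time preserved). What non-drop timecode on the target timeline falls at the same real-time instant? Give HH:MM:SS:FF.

Source frame index: (0×3600 + 50×60 + 29) × 25 + 1 = 75726.
Real time: 75726 / (25) = 75726/25 s.
Target frame: (75726/25) × (50) = 151452.
At 50 labels/s: frame 151452 → 00:50:29:02.

00:50:29:02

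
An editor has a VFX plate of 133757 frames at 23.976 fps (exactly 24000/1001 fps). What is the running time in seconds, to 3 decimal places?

Running time = 133757 × 1001/24000 = 133890757/24000 s ≈ 5578.782 s.

5578.782 seconds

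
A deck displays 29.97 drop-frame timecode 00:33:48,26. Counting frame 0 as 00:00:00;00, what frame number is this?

60806

As if non-drop at 30 labels/s: (0 × 3600 + 33 × 60 + 48) × 30 + 26 = 60866.
Minute boundaries passed: 33; those not divisible by 10: 33 − 3 = 30; dropped labels = 2 × 30 = 60.
Actual frame index = 60866 − 60 = 60806.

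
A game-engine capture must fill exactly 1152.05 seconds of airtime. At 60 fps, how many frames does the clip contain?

Frames = 1152.05 × 60 = 69123.

69123 frames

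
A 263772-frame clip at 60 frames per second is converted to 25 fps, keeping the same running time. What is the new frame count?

Target frames = source frames × (target rate / source rate) = 263772 × (25)/(60) = 263772 × 5/12 = 109905.

109905 frames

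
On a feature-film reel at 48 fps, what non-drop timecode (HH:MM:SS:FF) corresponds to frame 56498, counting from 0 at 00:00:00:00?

56498 ÷ 48 = 1177 full seconds, remainder 2 frames.
1177 s = 0 h 19 min 37 s.
Timecode: 00:19:37:02.

00:19:37:02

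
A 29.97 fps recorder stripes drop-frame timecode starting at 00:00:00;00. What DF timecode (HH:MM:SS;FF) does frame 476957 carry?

04:25:14;15

Each 10-minute DF block holds 10 × 60 × 30 − 9 × 2 = 17982 frames. 476957 ÷ 17982 → 26 full blocks, remainder 9425.
Within the partial block the first minute is 1800 frames and each further minute 1798, so 5 further minute boundaries passed. Total skipped labels = 18 × 26 + 2 × 5 = 478.
Non-drop label index = 476957 + 478 = 477435; at 30 labels/s that is 04:25:14:15, i.e. DF 04:25:14;15.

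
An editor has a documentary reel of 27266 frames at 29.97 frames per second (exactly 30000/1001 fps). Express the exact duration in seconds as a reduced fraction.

13646633/15000 seconds

Running time = 27266 ÷ (30000/1001) = 27266 × 1001/30000 = 13646633/15000 s.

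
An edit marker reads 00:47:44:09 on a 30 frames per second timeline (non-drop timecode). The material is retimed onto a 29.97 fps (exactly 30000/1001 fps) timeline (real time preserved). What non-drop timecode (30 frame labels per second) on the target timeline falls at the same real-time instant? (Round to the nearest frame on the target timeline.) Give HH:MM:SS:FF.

00:47:41:13

Source frame index: (0×3600 + 47×60 + 44) × 30 + 9 = 85929.
Real time: 85929 / (30) = 28643/10 s.
Target frame: (28643/10) × (30000/1001) = 85929000/1001 ≈ 85843.157 → 85843.
At 30 labels/s: frame 85843 → 00:47:41:13.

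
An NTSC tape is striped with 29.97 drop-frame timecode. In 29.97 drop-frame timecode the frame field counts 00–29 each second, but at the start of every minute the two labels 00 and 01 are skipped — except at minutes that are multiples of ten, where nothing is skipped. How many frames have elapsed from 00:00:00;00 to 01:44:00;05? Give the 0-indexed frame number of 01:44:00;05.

187017

As if non-drop at 30 labels/s: (1 × 3600 + 44 × 60 + 0) × 30 + 5 = 187205.
Minute boundaries passed: 104; those not divisible by 10: 104 − 10 = 94; dropped labels = 2 × 94 = 188.
Actual frame index = 187205 − 188 = 187017.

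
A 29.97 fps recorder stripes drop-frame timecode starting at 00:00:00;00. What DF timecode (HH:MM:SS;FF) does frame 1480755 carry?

Ten DF minutes hold 17982 frames, so frame 1480755 lies in block 82 (frames 1474524–1492505) with 6231 frames into that block.
The block's first minute is 1800 frames and the rest 1798 each; 6231 frames reaches minute 3, so 82 × 18 + 3 × 2 = 1482 labels have been skipped so far.
Adding those back, label number 1480755 + 1482 = 1482237 at 30 labels/s is 49407 s + 27 f = 13 h 43 min 27 s frame 27, i.e. 13:43:27;27.

13:43:27;27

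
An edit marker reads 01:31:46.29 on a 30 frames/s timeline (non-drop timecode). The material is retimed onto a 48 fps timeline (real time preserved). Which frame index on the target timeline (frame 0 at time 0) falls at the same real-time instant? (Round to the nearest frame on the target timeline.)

frame 264334

Source frame index: (1×3600 + 31×60 + 46) × 30 + 29 = 165209.
Real time: 165209 / (30) = 165209/30 s.
Target frame: (165209/30) × (48) = 1321672/5 ≈ 264334.400 → 264334.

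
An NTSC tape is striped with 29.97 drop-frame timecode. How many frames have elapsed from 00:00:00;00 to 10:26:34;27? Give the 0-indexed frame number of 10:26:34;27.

1126719

Complete 10-minute blocks: 62, each 17982 frames → 1114884.
Remaining 6 whole minutes in the current block: 1800 + 5 × 1798 = 10790 frames.
Within the current minute: 34 × 30 + 27 − 2 = 1045 (labels ;00/;01 skipped at this minute). Total = 1114884 + 10790 + 1045 = 1126719.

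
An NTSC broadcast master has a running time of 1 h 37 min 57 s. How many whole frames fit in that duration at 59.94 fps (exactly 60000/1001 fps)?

1 h 37 min 57 s = 5877 s.
Frames = 5877 × 60000/1001 = 352620000/1001 ≈ 352267.7323.
Complete frames: 352267.

352267 frames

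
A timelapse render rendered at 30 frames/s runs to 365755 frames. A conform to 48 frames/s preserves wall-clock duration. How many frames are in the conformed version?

Target frames = source frames × (target rate / source rate) = 365755 × (48)/(30) = 365755 × 8/5 = 585208.

585208 frames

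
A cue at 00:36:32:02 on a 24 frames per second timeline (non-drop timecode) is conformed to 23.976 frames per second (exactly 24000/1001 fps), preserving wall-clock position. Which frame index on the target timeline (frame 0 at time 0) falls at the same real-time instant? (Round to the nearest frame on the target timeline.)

Source frame index: (0×3600 + 36×60 + 32) × 24 + 2 = 52610.
Real time: 52610 / (24) = 26305/12 s.
Target frame: (26305/12) × (24000/1001) = 52610000/1001 ≈ 52557.443 → 52557.

frame 52557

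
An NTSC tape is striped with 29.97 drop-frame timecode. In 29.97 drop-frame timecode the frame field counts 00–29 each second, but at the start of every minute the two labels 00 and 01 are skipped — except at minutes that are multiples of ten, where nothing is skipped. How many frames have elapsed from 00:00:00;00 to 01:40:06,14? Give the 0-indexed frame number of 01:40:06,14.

As if non-drop at 30 labels/s: (1 × 3600 + 40 × 60 + 6) × 30 + 14 = 180194.
Minute boundaries passed: 100; those not divisible by 10: 100 − 10 = 90; dropped labels = 2 × 90 = 180.
Actual frame index = 180194 − 180 = 180014.

180014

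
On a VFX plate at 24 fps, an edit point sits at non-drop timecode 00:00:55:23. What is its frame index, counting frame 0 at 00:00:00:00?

Total seconds to the label: (0 × 3600 + 0 × 60 + 55) = 55.
Frame index = 55 × 24 + 23 = 1343.

1343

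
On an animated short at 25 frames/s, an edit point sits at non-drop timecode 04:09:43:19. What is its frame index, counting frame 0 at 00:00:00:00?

Total seconds to the label: (4 × 3600 + 9 × 60 + 43) = 14983.
Frame index = 14983 × 25 + 19 = 374594.

frame 374594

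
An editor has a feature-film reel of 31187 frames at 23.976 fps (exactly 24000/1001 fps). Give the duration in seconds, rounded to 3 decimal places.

1300.758 seconds

Running time = 31187 × 1001/24000 = 31218187/24000 s ≈ 1300.758 s.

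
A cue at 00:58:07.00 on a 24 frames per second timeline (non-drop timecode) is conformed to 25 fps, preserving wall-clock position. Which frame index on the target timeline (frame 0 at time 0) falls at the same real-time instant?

Source frame index: (0×3600 + 58×60 + 7) × 24 + 0 = 83688.
Real time: 83688 / (24) = 3487 s.
Target frame: (3487) × (25) = 87175.

frame 87175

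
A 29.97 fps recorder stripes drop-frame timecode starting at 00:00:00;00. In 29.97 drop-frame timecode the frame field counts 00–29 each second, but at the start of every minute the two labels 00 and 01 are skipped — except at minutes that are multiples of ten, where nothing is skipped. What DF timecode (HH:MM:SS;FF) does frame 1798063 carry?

16:39:55;13

Ten DF minutes hold 17982 frames, so frame 1798063 lies in block 99 (frames 1780218–1798199) with 17845 frames into that block.
The block's first minute is 1800 frames and the rest 1798 each; 17845 frames reaches minute 9, so 99 × 18 + 9 × 2 = 1800 labels have been skipped so far.
Adding those back, label number 1798063 + 1800 = 1799863 at 30 labels/s is 59995 s + 13 f = 16 h 39 min 55 s frame 13, i.e. 16:39:55;13.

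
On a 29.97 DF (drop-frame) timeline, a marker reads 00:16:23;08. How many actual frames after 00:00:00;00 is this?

Complete 10-minute blocks: 1, each 17982 frames → 17982.
Remaining 6 whole minutes in the current block: 1800 + 5 × 1798 = 10790 frames.
Within the current minute: 23 × 30 + 8 − 2 = 696 (labels ;00/;01 skipped at this minute). Total = 17982 + 10790 + 696 = 29468.

29468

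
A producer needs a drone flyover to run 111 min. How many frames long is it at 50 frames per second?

333000 frames

111 min = 6660 s.
Frames = 6660 × 50 = 333000.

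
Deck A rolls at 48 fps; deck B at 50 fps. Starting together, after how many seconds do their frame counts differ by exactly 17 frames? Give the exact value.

8.5 seconds

The gap grows by |50 − 48| = 2 frames per second.
Time for a 17-frame gap: 17 ÷ (2) = 8.5 s.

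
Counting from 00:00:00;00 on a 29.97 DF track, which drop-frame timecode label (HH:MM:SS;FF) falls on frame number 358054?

03:19:07;04

Each 10-minute DF block holds 10 × 60 × 30 − 9 × 2 = 17982 frames. 358054 ÷ 17982 → 19 full blocks, remainder 16396.
Within the partial block the first minute is 1800 frames and each further minute 1798, so 9 further minute boundaries passed. Total skipped labels = 18 × 19 + 2 × 9 = 360.
Non-drop label index = 358054 + 360 = 358414; at 30 labels/s that is 03:19:07:04, i.e. DF 03:19:07;04.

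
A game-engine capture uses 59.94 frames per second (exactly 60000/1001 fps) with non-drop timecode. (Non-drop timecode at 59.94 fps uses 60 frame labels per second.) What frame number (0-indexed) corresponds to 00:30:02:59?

Total seconds to the label: (0 × 3600 + 30 × 60 + 2) = 1802.
Frame index = 1802 × 60 + 59 = 108179.

108179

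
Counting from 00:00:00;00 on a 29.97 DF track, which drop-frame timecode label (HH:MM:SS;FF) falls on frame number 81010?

00:45:03;02

Each 10-minute DF block holds 10 × 60 × 30 − 9 × 2 = 17982 frames. 81010 ÷ 17982 → 4 full blocks, remainder 9082.
Within the partial block the first minute is 1800 frames and each further minute 1798, so 5 further minute boundaries passed. Total skipped labels = 18 × 4 + 2 × 5 = 82.
Non-drop label index = 81010 + 82 = 81092; at 30 labels/s that is 00:45:03:02, i.e. DF 00:45:03;02.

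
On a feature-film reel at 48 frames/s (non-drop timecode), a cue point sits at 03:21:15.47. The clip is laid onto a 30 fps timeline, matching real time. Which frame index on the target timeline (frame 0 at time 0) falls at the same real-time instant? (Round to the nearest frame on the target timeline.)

Source frame index: (3×3600 + 21×60 + 15) × 48 + 47 = 579647.
Real time: 579647 / (48) = 579647/48 s.
Target frame: (579647/48) × (30) = 2898235/8 ≈ 362279.375 → 362279.

frame 362279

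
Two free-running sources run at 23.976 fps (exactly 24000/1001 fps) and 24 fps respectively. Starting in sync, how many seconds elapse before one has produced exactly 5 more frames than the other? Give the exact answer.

5005/24 seconds

The gap grows by |24 − 24000/1001| = 24/1001 frames per second.
Time for a 5-frame gap: 5 ÷ (24/1001) = 5005/24 s.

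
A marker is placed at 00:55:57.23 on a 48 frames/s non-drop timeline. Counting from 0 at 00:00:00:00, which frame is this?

Total seconds to the label: (0 × 3600 + 55 × 60 + 57) = 3357.
Frame index = 3357 × 48 + 23 = 161159.

frame 161159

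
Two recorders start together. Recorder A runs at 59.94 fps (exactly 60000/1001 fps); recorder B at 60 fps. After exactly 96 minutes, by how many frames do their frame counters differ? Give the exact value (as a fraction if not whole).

345600/1001 frames

96 min = 5760 s.
A emits 60000/1001 × 5760 = 345600000/1001 frames; B emits 60 × 5760 = 345600.
Difference = 345600/1001 frames (≈ 345.2547); B is ahead of A.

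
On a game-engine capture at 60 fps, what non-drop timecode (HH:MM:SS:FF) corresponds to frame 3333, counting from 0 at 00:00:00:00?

3333 ÷ 60 = 55 full seconds, remainder 33 frames.
55 s = 0 h 0 min 55 s.
Timecode: 00:00:55:33.

00:00:55:33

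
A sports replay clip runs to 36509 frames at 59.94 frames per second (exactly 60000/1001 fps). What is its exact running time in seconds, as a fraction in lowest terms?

36545509/60000 seconds

Running time = 36509 ÷ (60000/1001) = 36509 × 1001/60000 = 36545509/60000 s.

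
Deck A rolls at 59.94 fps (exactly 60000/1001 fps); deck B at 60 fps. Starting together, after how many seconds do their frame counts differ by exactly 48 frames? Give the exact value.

The gap grows by |60 − 60000/1001| = 60/1001 frames per second.
Time for a 48-frame gap: 48 ÷ (60/1001) = 800.8 s.

800.8 seconds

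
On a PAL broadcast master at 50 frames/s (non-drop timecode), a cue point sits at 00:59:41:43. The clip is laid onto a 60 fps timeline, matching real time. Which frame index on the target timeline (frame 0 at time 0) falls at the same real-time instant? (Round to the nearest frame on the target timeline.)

Source frame index: (0×3600 + 59×60 + 41) × 50 + 43 = 179093.
Real time: 179093 / (50) = 179093/50 s.
Target frame: (179093/50) × (60) = 1074558/5 ≈ 214911.600 → 214912.

frame 214912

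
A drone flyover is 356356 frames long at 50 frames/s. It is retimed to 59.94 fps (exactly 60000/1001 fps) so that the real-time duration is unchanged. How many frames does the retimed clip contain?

427200 frames

Target frames = source frames × (target rate / source rate) = 356356 × (60000/1001)/(50) = 356356 × 1200/1001 = 427200.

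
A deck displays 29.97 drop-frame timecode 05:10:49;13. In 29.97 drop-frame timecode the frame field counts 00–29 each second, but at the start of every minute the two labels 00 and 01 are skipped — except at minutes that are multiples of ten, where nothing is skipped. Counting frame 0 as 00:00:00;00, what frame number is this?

As if non-drop at 30 labels/s: (5 × 3600 + 10 × 60 + 49) × 30 + 13 = 559483.
Minute boundaries passed: 310; those not divisible by 10: 310 − 31 = 279; dropped labels = 2 × 279 = 558.
Actual frame index = 559483 − 558 = 558925.

558925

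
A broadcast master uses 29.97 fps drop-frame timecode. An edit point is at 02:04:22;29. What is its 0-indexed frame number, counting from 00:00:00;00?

Complete 10-minute blocks: 12, each 17982 frames → 215784.
Remaining 4 whole minutes in the current block: 1800 + 3 × 1798 = 7194 frames.
Within the current minute: 22 × 30 + 29 − 2 = 687 (labels ;00/;01 skipped at this minute). Total = 215784 + 7194 + 687 = 223665.

223665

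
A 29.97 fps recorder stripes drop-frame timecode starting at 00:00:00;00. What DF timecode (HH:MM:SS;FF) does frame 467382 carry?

Ten DF minutes hold 17982 frames, so frame 467382 lies in block 25 (frames 449550–467531) with 17832 frames into that block.
The block's first minute is 1800 frames and the rest 1798 each; 17832 frames reaches minute 9, so 25 × 18 + 9 × 2 = 468 labels have been skipped so far.
Adding those back, label number 467382 + 468 = 467850 at 30 labels/s is 15595 s + 0 f = 4 h 19 min 55 s frame 0, i.e. 04:19:55;00.

04:19:55;00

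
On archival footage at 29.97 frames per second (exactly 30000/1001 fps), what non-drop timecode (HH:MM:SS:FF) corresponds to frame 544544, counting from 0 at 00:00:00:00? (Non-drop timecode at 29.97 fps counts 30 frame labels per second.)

05:02:31:14

544544 ÷ 30 = 18151 full seconds, remainder 14 frames.
18151 s = 5 h 2 min 31 s.
Timecode: 05:02:31:14.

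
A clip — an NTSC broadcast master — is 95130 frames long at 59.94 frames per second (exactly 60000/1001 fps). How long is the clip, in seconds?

1587.0855 seconds

Running time = 95130 / (60000/1001) = 1587.0855 s.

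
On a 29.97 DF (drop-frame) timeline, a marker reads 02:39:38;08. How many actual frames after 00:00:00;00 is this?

As if non-drop at 30 labels/s: (2 × 3600 + 39 × 60 + 38) × 30 + 8 = 287348.
Minute boundaries passed: 159; those not divisible by 10: 159 − 15 = 144; dropped labels = 2 × 144 = 288.
Actual frame index = 287348 − 288 = 287060.

287060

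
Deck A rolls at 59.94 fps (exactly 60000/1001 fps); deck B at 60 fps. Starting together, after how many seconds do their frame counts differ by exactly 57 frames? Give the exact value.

The gap grows by |60 − 60000/1001| = 60/1001 frames per second.
Time for a 57-frame gap: 57 ÷ (60/1001) = 950.95 s.

950.95 seconds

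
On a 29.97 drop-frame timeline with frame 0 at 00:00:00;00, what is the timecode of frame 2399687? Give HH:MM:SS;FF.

Ten DF minutes hold 17982 frames, so frame 2399687 lies in block 133 (frames 2391606–2409587) with 8081 frames into that block.
The block's first minute is 1800 frames and the rest 1798 each; 8081 frames reaches minute 4, so 133 × 18 + 4 × 2 = 2402 labels have been skipped so far.
Adding those back, label number 2399687 + 2402 = 2402089 at 30 labels/s is 80069 s + 19 f = 22 h 14 min 29 s frame 19, i.e. 22:14:29;19.

22:14:29;19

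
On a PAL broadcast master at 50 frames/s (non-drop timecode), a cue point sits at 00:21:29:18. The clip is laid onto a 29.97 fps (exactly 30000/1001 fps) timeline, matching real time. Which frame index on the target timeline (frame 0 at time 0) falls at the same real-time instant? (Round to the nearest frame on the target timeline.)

frame 38642

Source frame index: (0×3600 + 21×60 + 29) × 50 + 18 = 64468.
Real time: 64468 / (50) = 32234/25 s.
Target frame: (32234/25) × (30000/1001) = 38680800/1001 ≈ 38642.158 → 38642.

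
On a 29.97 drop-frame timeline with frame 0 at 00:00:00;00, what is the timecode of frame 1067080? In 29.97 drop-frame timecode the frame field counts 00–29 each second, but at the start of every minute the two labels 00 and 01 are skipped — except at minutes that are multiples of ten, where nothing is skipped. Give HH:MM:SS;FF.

09:53:24;28

Each 10-minute DF block holds 10 × 60 × 30 − 9 × 2 = 17982 frames. 1067080 ÷ 17982 → 59 full blocks, remainder 6142.
Within the partial block the first minute is 1800 frames and each further minute 1798, so 3 further minute boundaries passed. Total skipped labels = 18 × 59 + 2 × 3 = 1068.
Non-drop label index = 1067080 + 1068 = 1068148; at 30 labels/s that is 09:53:24:28, i.e. DF 09:53:24;28.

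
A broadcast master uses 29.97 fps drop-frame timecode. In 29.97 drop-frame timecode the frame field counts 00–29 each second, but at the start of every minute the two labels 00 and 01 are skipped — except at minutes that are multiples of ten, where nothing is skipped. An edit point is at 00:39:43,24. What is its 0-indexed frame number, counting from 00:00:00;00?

71442

As if non-drop at 30 labels/s: (0 × 3600 + 39 × 60 + 43) × 30 + 24 = 71514.
Minute boundaries passed: 39; those not divisible by 10: 39 − 3 = 36; dropped labels = 2 × 36 = 72.
Actual frame index = 71514 − 72 = 71442.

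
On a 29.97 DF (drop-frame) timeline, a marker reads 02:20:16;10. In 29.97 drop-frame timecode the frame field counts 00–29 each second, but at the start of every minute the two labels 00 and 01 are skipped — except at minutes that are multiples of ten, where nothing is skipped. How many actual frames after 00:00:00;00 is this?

252238

As if non-drop at 30 labels/s: (2 × 3600 + 20 × 60 + 16) × 30 + 10 = 252490.
Minute boundaries passed: 140; those not divisible by 10: 140 − 14 = 126; dropped labels = 2 × 126 = 252.
Actual frame index = 252490 − 252 = 252238.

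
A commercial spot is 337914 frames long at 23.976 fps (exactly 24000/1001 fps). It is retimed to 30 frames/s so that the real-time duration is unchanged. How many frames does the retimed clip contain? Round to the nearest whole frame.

422815 frames

Frames at target rate = 337914 × (30) / (24000/1001) = 169125957/400 ≈ 422814.893.
Nearest whole frame: 422815.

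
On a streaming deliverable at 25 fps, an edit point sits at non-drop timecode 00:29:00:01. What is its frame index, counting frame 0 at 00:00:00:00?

Total seconds to the label: (0 × 3600 + 29 × 60 + 0) = 1740.
Frame index = 1740 × 25 + 1 = 43501.

frame 43501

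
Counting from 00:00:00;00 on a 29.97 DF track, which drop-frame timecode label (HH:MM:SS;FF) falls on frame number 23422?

00:13:01;16

Ten DF minutes hold 17982 frames, so frame 23422 lies in block 1 (frames 17982–35963) with 5440 frames into that block.
The block's first minute is 1800 frames and the rest 1798 each; 5440 frames reaches minute 3, so 1 × 18 + 3 × 2 = 24 labels have been skipped so far.
Adding those back, label number 23422 + 24 = 23446 at 30 labels/s is 781 s + 16 f = 0 h 13 min 1 s frame 16, i.e. 00:13:01;16.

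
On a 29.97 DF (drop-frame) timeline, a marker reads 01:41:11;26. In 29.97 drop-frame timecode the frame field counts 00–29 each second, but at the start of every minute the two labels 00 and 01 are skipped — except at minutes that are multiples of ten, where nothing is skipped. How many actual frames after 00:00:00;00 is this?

Complete 10-minute blocks: 10, each 17982 frames → 179820.
Remaining 1 whole minute in the current block: 1800 + 0 × 1798 = 1800 frames.
Within the current minute: 11 × 30 + 26 − 2 = 354 (labels ;00/;01 skipped at this minute). Total = 179820 + 1800 + 354 = 181974.

181974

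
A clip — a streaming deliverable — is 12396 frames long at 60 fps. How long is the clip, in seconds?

Running time = 12396 / (60) = 206.6 s.

206.6 seconds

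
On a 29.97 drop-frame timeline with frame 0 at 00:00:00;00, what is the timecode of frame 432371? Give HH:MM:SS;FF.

Each 10-minute DF block holds 10 × 60 × 30 − 9 × 2 = 17982 frames. 432371 ÷ 17982 → 24 full blocks, remainder 803.
Within the partial block the first minute is 1800 frames and each further minute 1798, so 0 further minute boundaries passed. Total skipped labels = 18 × 24 + 2 × 0 = 432.
Non-drop label index = 432371 + 432 = 432803; at 30 labels/s that is 04:00:26:23, i.e. DF 04:00:26;23.

04:00:26;23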